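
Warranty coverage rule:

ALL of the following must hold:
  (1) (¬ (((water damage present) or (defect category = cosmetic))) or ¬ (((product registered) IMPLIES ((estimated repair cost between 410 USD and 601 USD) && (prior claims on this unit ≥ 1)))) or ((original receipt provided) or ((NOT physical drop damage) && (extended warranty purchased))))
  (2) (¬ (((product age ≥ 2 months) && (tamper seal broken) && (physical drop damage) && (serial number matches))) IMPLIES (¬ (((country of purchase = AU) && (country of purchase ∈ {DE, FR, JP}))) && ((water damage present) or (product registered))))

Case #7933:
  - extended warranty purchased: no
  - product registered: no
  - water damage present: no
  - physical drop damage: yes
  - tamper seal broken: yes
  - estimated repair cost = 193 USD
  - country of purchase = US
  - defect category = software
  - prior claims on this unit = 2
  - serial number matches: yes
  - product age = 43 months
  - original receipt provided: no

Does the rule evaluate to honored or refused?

Honored

Atomic conditions:
  water damage present: no → false
  defect category = cosmetic: software == cosmetic is false
  product registered: no → false
  estimated repair cost between 410 USD and 601 USD: 193 in [410, 601] is false
  prior claims on this unit ≥ 1: 2 ≥ 1 is true
  original receipt provided: no → false
  NOT physical drop damage: yes → false
  extended warranty purchased: no → false
  product age ≥ 2 months: 43 ≥ 2 is true
  tamper seal broken: yes → true
  physical drop damage: yes → true
  serial number matches: yes → true
  country of purchase = AU: US == AU is false
  country of purchase ∈ {DE, FR, JP}: US is not in the set → false
Combine:
[1.1.1] false OR false = false
[1.1] NOT false = true
[1.2.1.2] false AND true = false
[1.2.1] false → false (antecedent false ⇒ implication holds) = true
[1.2] NOT true = false
[1.3.2] false AND false = false
[1.3] false OR false = false
[1] true OR false OR false = true
[2.1.1] true AND true AND true AND true = true
[2.1] NOT true = false
[2.2.1.1] false AND false = false
[2.2.1] NOT false = true
[2.2.2] false OR false = false
[2.2] true AND false = false
[2] false → false (antecedent false ⇒ implication holds) = true
[root] true AND true = true
Overall: true → honored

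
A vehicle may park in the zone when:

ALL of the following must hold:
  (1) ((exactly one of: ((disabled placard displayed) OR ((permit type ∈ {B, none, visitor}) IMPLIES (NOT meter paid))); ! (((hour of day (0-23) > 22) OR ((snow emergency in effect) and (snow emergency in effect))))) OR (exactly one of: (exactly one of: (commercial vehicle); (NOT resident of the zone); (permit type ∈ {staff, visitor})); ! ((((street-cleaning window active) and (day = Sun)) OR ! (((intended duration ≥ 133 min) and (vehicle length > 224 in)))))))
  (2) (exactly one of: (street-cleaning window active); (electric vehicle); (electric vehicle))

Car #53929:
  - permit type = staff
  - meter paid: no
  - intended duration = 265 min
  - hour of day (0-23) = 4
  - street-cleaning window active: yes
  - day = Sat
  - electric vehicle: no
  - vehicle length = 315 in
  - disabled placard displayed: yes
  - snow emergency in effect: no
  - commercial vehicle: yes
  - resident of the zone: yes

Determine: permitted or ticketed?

Permitted

Atomic conditions:
  disabled placard displayed: yes → true
  permit type ∈ {B, none, visitor}: staff is not in the set → false
  NOT meter paid: no → true
  hour of day (0-23) > 22: 4 > 22 is false
  snow emergency in effect: no → false
  commercial vehicle: yes → true
  NOT resident of the zone: yes → false
  permit type ∈ {staff, visitor}: staff is in the set → true
  street-cleaning window active: yes → true
  day = Sun: Sat == Sun is false
  intended duration ≥ 133 min: 265 ≥ 133 is true
  vehicle length > 224 in: 315 > 224 is true
  electric vehicle: no → false
Combine:
[1.1.1.2] false → true (antecedent false ⇒ implication holds) = true
[1.1.1] true OR true = true
[1.1.2.1.2] false AND false = false
[1.1.2.1] false OR false = false
[1.1.2] NOT false = true
[1.1] exactly-one(true, true) = false
[1.2.1] exactly-one(true, false, true) = false
[1.2.2.1.1] true AND false = false
[1.2.2.1.2.1] true AND true = true
[1.2.2.1.2] NOT true = false
[1.2.2.1] false OR false = false
[1.2.2] NOT false = true
[1.2] exactly-one(false, true) = true
[1] false OR true = true
[2] exactly-one(true, false, false) = true
[root] true AND true = true
Overall: true → permitted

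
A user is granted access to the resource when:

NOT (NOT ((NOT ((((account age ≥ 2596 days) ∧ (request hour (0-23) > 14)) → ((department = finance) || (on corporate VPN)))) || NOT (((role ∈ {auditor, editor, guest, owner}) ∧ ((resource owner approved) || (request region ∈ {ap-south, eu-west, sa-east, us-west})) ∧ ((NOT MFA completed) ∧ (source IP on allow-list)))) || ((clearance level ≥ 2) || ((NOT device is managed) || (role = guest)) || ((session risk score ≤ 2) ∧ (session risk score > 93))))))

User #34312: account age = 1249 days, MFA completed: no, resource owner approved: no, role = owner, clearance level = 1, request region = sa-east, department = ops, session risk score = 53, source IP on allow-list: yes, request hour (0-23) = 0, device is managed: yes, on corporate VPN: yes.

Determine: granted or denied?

Denied

Atomic conditions:
  account age ≥ 2596 days: 1249 ≥ 2596 is false
  request hour (0-23) > 14: 0 > 14 is false
  department = finance: ops == finance is false
  on corporate VPN: yes → true
  role ∈ {auditor, editor, guest, owner}: owner is in the set → true
  resource owner approved: no → false
  request region ∈ {ap-south, eu-west, sa-east, us-west}: sa-east is in the set → true
  NOT MFA completed: no → true
  source IP on allow-list: yes → true
  clearance level ≥ 2: 1 ≥ 2 is false
  NOT device is managed: yes → false
  role = guest: owner == guest is false
  session risk score ≤ 2: 53 ≤ 2 is false
  session risk score > 93: 53 > 93 is false
Combine:
[1.1.1.1.1] false AND false = false
[1.1.1.1.2] false OR true = true
[1.1.1.1] false → true (antecedent false ⇒ implication holds) = true
[1.1.1] NOT true = false
[1.1.2.1.2] false OR true = true
[1.1.2.1.3] true AND true = true
[1.1.2.1] true AND true AND true = true
[1.1.2] NOT true = false
[1.1.3.2] false OR false = false
[1.1.3.3] false AND false = false
[1.1.3] false OR false OR false = false
[1.1] false OR false OR false = false
[1] NOT false = true
[root] NOT true = false
Overall: false → denied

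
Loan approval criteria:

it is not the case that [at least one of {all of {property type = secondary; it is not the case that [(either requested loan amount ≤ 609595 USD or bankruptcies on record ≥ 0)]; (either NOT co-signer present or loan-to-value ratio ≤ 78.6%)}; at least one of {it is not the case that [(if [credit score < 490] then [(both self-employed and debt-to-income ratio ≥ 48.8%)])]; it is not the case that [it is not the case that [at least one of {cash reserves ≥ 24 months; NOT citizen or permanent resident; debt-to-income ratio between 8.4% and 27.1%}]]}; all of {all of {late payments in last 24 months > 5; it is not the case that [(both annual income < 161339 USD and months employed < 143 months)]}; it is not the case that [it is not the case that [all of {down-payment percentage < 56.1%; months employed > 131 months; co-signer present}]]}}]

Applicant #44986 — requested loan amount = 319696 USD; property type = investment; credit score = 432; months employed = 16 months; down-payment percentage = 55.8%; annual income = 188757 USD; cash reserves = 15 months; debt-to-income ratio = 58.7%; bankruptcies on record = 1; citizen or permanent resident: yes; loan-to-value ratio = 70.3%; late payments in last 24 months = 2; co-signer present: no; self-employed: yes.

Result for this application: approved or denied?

Approved

Atomic conditions:
  property type = secondary: investment == secondary is false
  requested loan amount ≤ 609595 USD: 319696 ≤ 609595 is true
  bankruptcies on record ≥ 0: 1 ≥ 0 is true
  NOT co-signer present: no → true
  loan-to-value ratio ≤ 78.6%: 70.3 ≤ 78.6 is true
  credit score < 490: 432 < 490 is true
  self-employed: yes → true
  debt-to-income ratio ≥ 48.8%: 58.7 ≥ 48.8 is true
  cash reserves ≥ 24 months: 15 ≥ 24 is false
  NOT citizen or permanent resident: yes → false
  debt-to-income ratio between 8.4% and 27.1%: 58.7 in [8.4, 27.1] is false
  late payments in last 24 months > 5: 2 > 5 is false
  annual income < 161339 USD: 188757 < 161339 is false
  months employed < 143 months: 16 < 143 is true
  down-payment percentage < 56.1%: 55.8 < 56.1 is true
  months employed > 131 months: 16 > 131 is false
  co-signer present: no → false
Combine:
[1.1.2.1] true OR true = true
[1.1.2] NOT true = false
[1.1.3] true OR true = true
[1.1] false AND false AND true = false
[1.2.1.1.2] true AND true = true
[1.2.1.1] true → true = true
[1.2.1] NOT true = false
[1.2.2.1.1] false OR false OR false = false
[1.2.2.1] NOT false = true
[1.2.2] NOT true = false
[1.2] false OR false = false
[1.3.1.2.1] false AND true = false
[1.3.1.2] NOT false = true
[1.3.1] false AND true = false
[1.3.2.1.1] true AND false AND false = false
[1.3.2.1] NOT false = true
[1.3.2] NOT true = false
[1.3] false AND false = false
[1] false OR false OR false = false
[root] NOT false = true
Overall: true → approved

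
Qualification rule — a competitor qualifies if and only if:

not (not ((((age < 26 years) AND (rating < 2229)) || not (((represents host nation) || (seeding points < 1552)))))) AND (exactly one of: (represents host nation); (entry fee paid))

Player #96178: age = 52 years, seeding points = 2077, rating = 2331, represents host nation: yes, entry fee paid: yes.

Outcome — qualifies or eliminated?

Eliminated

Atomic conditions:
  age < 26 years: 52 < 26 is false
  rating < 2229: 2331 < 2229 is false
  represents host nation: yes → true
  seeding points < 1552: 2077 < 1552 is false
  entry fee paid: yes → true
Combine:
[1.1.1.1] false AND false = false
[1.1.1.2.1] true OR false = true
[1.1.1.2] NOT true = false
[1.1.1] false OR false = false
[1.1] NOT false = true
[1] NOT true = false
[2] exactly-one(true, true) = false
[root] false AND false = false
Overall: false → eliminated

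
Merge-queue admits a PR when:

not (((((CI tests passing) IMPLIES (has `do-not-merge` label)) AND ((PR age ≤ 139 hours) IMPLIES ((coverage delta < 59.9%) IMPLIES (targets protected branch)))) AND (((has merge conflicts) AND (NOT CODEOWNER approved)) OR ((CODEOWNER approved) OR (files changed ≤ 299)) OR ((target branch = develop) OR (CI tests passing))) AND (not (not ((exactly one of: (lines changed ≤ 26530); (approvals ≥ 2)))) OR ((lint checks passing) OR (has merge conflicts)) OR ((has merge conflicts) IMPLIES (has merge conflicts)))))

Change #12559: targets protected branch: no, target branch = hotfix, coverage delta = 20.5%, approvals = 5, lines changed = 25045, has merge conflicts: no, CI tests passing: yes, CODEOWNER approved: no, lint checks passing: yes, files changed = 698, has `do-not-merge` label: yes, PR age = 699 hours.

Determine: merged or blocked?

Blocked

Atomic conditions:
  CI tests passing: yes → true
  has `do-not-merge` label: yes → true
  PR age ≤ 139 hours: 699 ≤ 139 is false
  coverage delta < 59.9%: 20.5 < 59.9 is true
  targets protected branch: no → false
  has merge conflicts: no → false
  NOT CODEOWNER approved: no → true
  CODEOWNER approved: no → false
  files changed ≤ 299: 698 ≤ 299 is false
  target branch = develop: hotfix == develop is false
  lines changed ≤ 26530: 25045 ≤ 26530 is true
  approvals ≥ 2: 5 ≥ 2 is true
  lint checks passing: yes → true
Combine:
[1.1.1] true → true = true
[1.1.2.2] true → false = false
[1.1.2] false → false (antecedent false ⇒ implication holds) = true
[1.1] true AND true = true
[1.2.1] false AND true = false
[1.2.2] false OR false = false
[1.2.3] false OR true = true
[1.2] false OR false OR true = true
[1.3.1.1.1] exactly-one(true, true) = false
[1.3.1.1] NOT false = true
[1.3.1] NOT true = false
[1.3.2] true OR false = true
[1.3.3] false → false (antecedent false ⇒ implication holds) = true
[1.3] false OR true OR true = true
[1] true AND true AND true = true
[root] NOT true = false
Overall: false → blocked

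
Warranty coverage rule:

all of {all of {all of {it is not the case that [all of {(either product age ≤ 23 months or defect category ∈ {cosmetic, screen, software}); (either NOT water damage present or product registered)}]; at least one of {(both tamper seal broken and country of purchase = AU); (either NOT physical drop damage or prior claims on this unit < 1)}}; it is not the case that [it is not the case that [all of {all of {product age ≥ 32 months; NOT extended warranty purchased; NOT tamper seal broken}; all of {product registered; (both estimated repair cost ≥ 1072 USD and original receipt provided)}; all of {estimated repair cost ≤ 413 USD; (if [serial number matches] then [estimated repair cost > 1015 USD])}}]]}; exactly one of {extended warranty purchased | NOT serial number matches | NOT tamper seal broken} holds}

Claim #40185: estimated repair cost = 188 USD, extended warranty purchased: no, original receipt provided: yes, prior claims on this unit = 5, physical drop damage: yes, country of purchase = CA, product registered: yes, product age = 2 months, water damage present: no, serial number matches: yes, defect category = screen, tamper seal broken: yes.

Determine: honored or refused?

Atomic conditions:
  product age ≤ 23 months: 2 ≤ 23 is true
  defect category ∈ {cosmetic, screen, software}: screen is in the set → true
  NOT water damage present: no → true
  product registered: yes → true
  tamper seal broken: yes → true
  country of purchase = AU: CA == AU is false
  NOT physical drop damage: yes → false
  prior claims on this unit < 1: 5 < 1 is false
  product age ≥ 32 months: 2 ≥ 32 is false
  NOT extended warranty purchased: no → true
  NOT tamper seal broken: yes → false
  estimated repair cost ≥ 1072 USD: 188 ≥ 1072 is false
  original receipt provided: yes → true
  estimated repair cost ≤ 413 USD: 188 ≤ 413 is true
  serial number matches: yes → true
  estimated repair cost > 1015 USD: 188 > 1015 is false
  extended warranty purchased: no → false
  NOT serial number matches: yes → false
Combine:
[1.1.1.1.1] true OR true = true
[1.1.1.1.2] true OR true = true
[1.1.1.1] true AND true = true
[1.1.1] NOT true = false
[1.1.2.1] true AND false = false
[1.1.2.2] false OR false = false
[1.1.2] false OR false = false
[1.1] false AND false = false
[1.2.1.1.1] false AND true AND false = false
[1.2.1.1.2.2] false AND true = false
[1.2.1.1.2] true AND false = false
[1.2.1.1.3.2] true → false = false
[1.2.1.1.3] true AND false = false
[1.2.1.1] false AND false AND false = false
[1.2.1] NOT false = true
[1.2] NOT true = false
[1] false AND false = false
[2] exactly-one(false, false, false) = false
[root] false AND false = false
Overall: false → refused

Refused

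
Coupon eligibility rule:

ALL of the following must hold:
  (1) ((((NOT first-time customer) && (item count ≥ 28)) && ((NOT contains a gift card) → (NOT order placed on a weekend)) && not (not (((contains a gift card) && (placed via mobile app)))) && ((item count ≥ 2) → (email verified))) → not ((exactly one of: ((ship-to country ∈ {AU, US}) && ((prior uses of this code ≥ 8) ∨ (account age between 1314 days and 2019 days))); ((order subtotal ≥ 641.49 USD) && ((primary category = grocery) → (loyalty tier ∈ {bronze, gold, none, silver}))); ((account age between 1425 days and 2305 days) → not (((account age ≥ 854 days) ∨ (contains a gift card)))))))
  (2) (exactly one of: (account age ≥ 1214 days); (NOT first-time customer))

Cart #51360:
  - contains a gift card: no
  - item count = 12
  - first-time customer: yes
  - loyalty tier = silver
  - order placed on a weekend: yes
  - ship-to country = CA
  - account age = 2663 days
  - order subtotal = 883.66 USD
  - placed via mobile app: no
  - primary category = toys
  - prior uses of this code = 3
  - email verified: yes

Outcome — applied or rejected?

Applied

Atomic conditions:
  NOT first-time customer: yes → false
  item count ≥ 28: 12 ≥ 28 is false
  NOT contains a gift card: no → true
  NOT order placed on a weekend: yes → false
  contains a gift card: no → false
  placed via mobile app: no → false
  item count ≥ 2: 12 ≥ 2 is true
  email verified: yes → true
  ship-to country ∈ {AU, US}: CA is not in the set → false
  prior uses of this code ≥ 8: 3 ≥ 8 is false
  account age between 1314 days and 2019 days: 2663 in [1314, 2019] is false
  order subtotal ≥ 641.49 USD: 883.66 ≥ 641.49 is true
  primary category = grocery: toys == grocery is false
  loyalty tier ∈ {bronze, gold, none, silver}: silver is in the set → true
  account age between 1425 days and 2305 days: 2663 in [1425, 2305] is false
  account age ≥ 854 days: 2663 ≥ 854 is true
  account age ≥ 1214 days: 2663 ≥ 1214 is true
Combine:
[1.1.1] false AND false = false
[1.1.2] true → false = false
[1.1.3.1.1] false AND false = false
[1.1.3.1] NOT false = true
[1.1.3] NOT true = false
[1.1.4] true → true = true
[1.1] false AND false AND false AND true = false
[1.2.1.1.2] false OR false = false
[1.2.1.1] false AND false = false
[1.2.1.2.2] false → true (antecedent false ⇒ implication holds) = true
[1.2.1.2] true AND true = true
[1.2.1.3.2.1] true OR false = true
[1.2.1.3.2] NOT true = false
[1.2.1.3] false → false (antecedent false ⇒ implication holds) = true
[1.2.1] exactly-one(false, true, true) = false
[1.2] NOT false = true
[1] false → true (antecedent false ⇒ implication holds) = true
[2] exactly-one(true, false) = true
[root] true AND true = true
Overall: true → applied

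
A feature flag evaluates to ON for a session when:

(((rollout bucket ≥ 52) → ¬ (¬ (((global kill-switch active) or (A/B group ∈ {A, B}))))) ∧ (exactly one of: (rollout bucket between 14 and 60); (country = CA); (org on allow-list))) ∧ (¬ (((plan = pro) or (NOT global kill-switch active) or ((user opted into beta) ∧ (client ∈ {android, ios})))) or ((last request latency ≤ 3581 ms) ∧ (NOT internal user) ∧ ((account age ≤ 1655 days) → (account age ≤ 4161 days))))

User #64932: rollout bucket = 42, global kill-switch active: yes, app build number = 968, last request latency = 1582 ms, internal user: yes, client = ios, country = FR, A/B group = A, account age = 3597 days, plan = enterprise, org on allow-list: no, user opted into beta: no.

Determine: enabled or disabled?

Atomic conditions:
  rollout bucket ≥ 52: 42 ≥ 52 is false
  global kill-switch active: yes → true
  A/B group ∈ {A, B}: A is in the set → true
  rollout bucket between 14 and 60: 42 in [14, 60] is true
  country = CA: FR == CA is false
  org on allow-list: no → false
  plan = pro: enterprise == pro is false
  NOT global kill-switch active: yes → false
  user opted into beta: no → false
  client ∈ {android, ios}: ios is in the set → true
  last request latency ≤ 3581 ms: 1582 ≤ 3581 is true
  NOT internal user: yes → false
  account age ≤ 1655 days: 3597 ≤ 1655 is false
  account age ≤ 4161 days: 3597 ≤ 4161 is true
Combine:
[1.1.2.1.1] true OR true = true
[1.1.2.1] NOT true = false
[1.1.2] NOT false = true
[1.1] false → true (antecedent false ⇒ implication holds) = true
[1.2] exactly-one(true, false, false) = true
[1] true AND true = true
[2.1.1.3] false AND true = false
[2.1.1] false OR false OR false = false
[2.1] NOT false = true
[2.2.3] false → true (antecedent false ⇒ implication holds) = true
[2.2] true AND false AND true = false
[2] true OR false = true
[root] true AND true = true
Overall: true → enabled

Enabled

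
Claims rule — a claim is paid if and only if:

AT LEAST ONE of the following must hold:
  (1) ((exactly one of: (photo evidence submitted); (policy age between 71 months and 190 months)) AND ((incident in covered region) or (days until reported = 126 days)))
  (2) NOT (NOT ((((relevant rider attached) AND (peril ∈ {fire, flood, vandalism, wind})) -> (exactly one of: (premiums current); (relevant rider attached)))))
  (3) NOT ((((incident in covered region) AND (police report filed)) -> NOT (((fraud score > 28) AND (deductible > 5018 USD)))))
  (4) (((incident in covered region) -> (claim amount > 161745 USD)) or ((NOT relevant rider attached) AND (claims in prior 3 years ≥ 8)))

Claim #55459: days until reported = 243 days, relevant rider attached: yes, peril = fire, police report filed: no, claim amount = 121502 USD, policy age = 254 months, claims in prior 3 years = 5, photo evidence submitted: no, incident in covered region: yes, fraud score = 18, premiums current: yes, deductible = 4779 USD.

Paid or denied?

Denied

Atomic conditions:
  photo evidence submitted: no → false
  policy age between 71 months and 190 months: 254 in [71, 190] is false
  incident in covered region: yes → true
  days until reported = 126 days: 243 == 126 is false
  relevant rider attached: yes → true
  peril ∈ {fire, flood, vandalism, wind}: fire is in the set → true
  premiums current: yes → true
  police report filed: no → false
  fraud score > 28: 18 > 28 is false
  deductible > 5018 USD: 4779 > 5018 is false
  claim amount > 161745 USD: 121502 > 161745 is false
  NOT relevant rider attached: yes → false
  claims in prior 3 years ≥ 8: 5 ≥ 8 is false
Combine:
[1.1] exactly-one(false, false) = false
[1.2] true OR false = true
[1] false AND true = false
[2.1.1.1] true AND true = true
[2.1.1.2] exactly-one(true, true) = false
[2.1.1] true → false = false
[2.1] NOT false = true
[2] NOT true = false
[3.1.1] true AND false = false
[3.1.2.1] false AND false = false
[3.1.2] NOT false = true
[3.1] false → true (antecedent false ⇒ implication holds) = true
[3] NOT true = false
[4.1] true → false = false
[4.2] false AND false = false
[4] false OR false = false
[root] false OR false OR false OR false = false
Overall: false → denied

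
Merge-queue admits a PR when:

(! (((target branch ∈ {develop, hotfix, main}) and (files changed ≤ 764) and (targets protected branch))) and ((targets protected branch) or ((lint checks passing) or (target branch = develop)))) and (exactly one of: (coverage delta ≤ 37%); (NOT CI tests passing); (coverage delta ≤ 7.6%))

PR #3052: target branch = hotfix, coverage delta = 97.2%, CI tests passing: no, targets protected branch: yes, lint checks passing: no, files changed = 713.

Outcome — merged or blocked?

Blocked

Atomic conditions:
  target branch ∈ {develop, hotfix, main}: hotfix is in the set → true
  files changed ≤ 764: 713 ≤ 764 is true
  targets protected branch: yes → true
  lint checks passing: no → false
  target branch = develop: hotfix == develop is false
  coverage delta ≤ 37%: 97.2 ≤ 37 is false
  NOT CI tests passing: no → true
  coverage delta ≤ 7.6%: 97.2 ≤ 7.6 is false
Combine:
[1.1.1] true AND true AND true = true
[1.1] NOT true = false
[1.2.2] false OR false = false
[1.2] true OR false = true
[1] false AND true = false
[2] exactly-one(false, true, false) = true
[root] false AND true = false
Overall: false → blocked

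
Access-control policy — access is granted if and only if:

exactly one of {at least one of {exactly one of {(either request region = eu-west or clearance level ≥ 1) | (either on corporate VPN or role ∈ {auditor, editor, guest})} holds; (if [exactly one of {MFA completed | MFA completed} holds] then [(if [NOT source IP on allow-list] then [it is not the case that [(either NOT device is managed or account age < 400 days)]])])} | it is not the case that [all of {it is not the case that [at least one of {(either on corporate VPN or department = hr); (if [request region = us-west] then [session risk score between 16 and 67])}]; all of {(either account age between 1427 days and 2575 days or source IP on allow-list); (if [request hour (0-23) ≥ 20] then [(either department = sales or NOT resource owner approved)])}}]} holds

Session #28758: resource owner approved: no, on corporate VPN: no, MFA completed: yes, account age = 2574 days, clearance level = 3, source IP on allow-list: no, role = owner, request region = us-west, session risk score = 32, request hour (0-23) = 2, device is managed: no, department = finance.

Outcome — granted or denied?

Atomic conditions:
  request region = eu-west: us-west == eu-west is false
  clearance level ≥ 1: 3 ≥ 1 is true
  on corporate VPN: no → false
  role ∈ {auditor, editor, guest}: owner is not in the set → false
  MFA completed: yes → true
  NOT source IP on allow-list: no → true
  NOT device is managed: no → true
  account age < 400 days: 2574 < 400 is false
  department = hr: finance == hr is false
  request region = us-west: us-west == us-west is true
  session risk score between 16 and 67: 32 in [16, 67] is true
  account age between 1427 days and 2575 days: 2574 in [1427, 2575] is true
  source IP on allow-list: no → false
  request hour (0-23) ≥ 20: 2 ≥ 20 is false
  department = sales: finance == sales is false
  NOT resource owner approved: no → true
Combine:
[1.1.1] false OR true = true
[1.1.2] false OR false = false
[1.1] exactly-one(true, false) = true
[1.2.1] exactly-one(true, true) = false
[1.2.2.2.1] true OR false = true
[1.2.2.2] NOT true = false
[1.2.2] true → false = false
[1.2] false → false (antecedent false ⇒ implication holds) = true
[1] true OR true = true
[2.1.1.1.1] false OR false = false
[2.1.1.1.2] true → true = true
[2.1.1.1] false OR true = true
[2.1.1] NOT true = false
[2.1.2.1] true OR false = true
[2.1.2.2.2] false OR true = true
[2.1.2.2] false → true (antecedent false ⇒ implication holds) = true
[2.1.2] true AND true = true
[2.1] false AND true = false
[2] NOT false = true
[root] exactly-one(true, true) = false
Overall: false → denied

Denied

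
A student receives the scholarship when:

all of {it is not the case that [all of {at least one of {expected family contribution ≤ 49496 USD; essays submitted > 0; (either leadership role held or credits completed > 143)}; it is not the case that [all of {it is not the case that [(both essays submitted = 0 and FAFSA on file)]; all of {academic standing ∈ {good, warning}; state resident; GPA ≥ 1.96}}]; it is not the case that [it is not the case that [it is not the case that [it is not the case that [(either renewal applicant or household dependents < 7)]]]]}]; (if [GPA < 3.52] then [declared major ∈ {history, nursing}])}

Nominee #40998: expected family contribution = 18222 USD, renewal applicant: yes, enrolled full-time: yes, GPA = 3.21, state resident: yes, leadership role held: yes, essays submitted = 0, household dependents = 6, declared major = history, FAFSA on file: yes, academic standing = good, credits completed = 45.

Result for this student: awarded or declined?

Atomic conditions:
  expected family contribution ≤ 49496 USD: 18222 ≤ 49496 is true
  essays submitted > 0: 0 > 0 is false
  leadership role held: yes → true
  credits completed > 143: 45 > 143 is false
  essays submitted = 0: 0 == 0 is true
  FAFSA on file: yes → true
  academic standing ∈ {good, warning}: good is in the set → true
  state resident: yes → true
  GPA ≥ 1.96: 3.21 ≥ 1.96 is true
  renewal applicant: yes → true
  household dependents < 7: 6 < 7 is true
  GPA < 3.52: 3.21 < 3.52 is true
  declared major ∈ {history, nursing}: history is in the set → true
Combine:
[1.1.1.3] true OR false = true
[1.1.1] true OR false OR true = true
[1.1.2.1.1.1] true AND true = true
[1.1.2.1.1] NOT true = false
[1.1.2.1.2] true AND true AND true = true
[1.1.2.1] false AND true = false
[1.1.2] NOT false = true
[1.1.3.1.1.1.1] true OR true = true
[1.1.3.1.1.1] NOT true = false
[1.1.3.1.1] NOT false = true
[1.1.3.1] NOT true = false
[1.1.3] NOT false = true
[1.1] true AND true AND true = true
[1] NOT true = false
[2] true → true = true
[root] false AND true = false
Overall: false → declined

Declined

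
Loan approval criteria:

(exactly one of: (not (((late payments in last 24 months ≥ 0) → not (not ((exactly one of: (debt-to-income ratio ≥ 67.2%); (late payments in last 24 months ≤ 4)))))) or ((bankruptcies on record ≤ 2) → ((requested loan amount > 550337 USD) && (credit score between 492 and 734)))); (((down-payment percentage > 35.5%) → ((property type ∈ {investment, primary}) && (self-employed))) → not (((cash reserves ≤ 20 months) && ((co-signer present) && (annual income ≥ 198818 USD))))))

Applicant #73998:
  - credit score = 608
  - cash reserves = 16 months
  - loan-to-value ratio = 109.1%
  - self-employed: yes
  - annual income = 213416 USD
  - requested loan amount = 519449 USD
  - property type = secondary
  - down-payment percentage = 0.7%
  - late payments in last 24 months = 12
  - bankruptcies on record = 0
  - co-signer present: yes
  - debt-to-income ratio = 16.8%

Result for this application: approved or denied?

Atomic conditions:
  late payments in last 24 months ≥ 0: 12 ≥ 0 is true
  debt-to-income ratio ≥ 67.2%: 16.8 ≥ 67.2 is false
  late payments in last 24 months ≤ 4: 12 ≤ 4 is false
  bankruptcies on record ≤ 2: 0 ≤ 2 is true
  requested loan amount > 550337 USD: 519449 > 550337 is false
  credit score between 492 and 734: 608 in [492, 734] is true
  down-payment percentage > 35.5%: 0.7 > 35.5 is false
  property type ∈ {investment, primary}: secondary is not in the set → false
  self-employed: yes → true
  cash reserves ≤ 20 months: 16 ≤ 20 is true
  co-signer present: yes → true
  annual income ≥ 198818 USD: 213416 ≥ 198818 is true
Combine:
[1.1.1.2.1.1] exactly-one(false, false) = false
[1.1.1.2.1] NOT false = true
[1.1.1.2] NOT true = false
[1.1.1] true → false = false
[1.1] NOT false = true
[1.2.2] false AND true = false
[1.2] true → false = false
[1] true OR false = true
[2.1.2] false AND true = false
[2.1] false → false (antecedent false ⇒ implication holds) = true
[2.2.1.2] true AND true = true
[2.2.1] true AND true = true
[2.2] NOT true = false
[2] true → false = false
[root] exactly-one(true, false) = true
Overall: true → approved

Approved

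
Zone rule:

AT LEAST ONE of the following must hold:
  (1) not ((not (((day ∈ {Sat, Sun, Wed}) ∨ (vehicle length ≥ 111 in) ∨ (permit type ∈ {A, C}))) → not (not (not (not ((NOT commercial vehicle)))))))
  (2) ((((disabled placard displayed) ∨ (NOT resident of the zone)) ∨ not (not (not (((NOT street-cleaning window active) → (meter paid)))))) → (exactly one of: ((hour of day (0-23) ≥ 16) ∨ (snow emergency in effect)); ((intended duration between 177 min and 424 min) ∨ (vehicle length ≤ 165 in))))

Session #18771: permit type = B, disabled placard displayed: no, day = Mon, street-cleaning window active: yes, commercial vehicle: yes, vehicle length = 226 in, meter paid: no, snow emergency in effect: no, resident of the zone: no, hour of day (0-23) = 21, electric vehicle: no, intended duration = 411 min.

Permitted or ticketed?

Ticketed

Atomic conditions:
  day ∈ {Sat, Sun, Wed}: Mon is not in the set → false
  vehicle length ≥ 111 in: 226 ≥ 111 is true
  permit type ∈ {A, C}: B is not in the set → false
  NOT commercial vehicle: yes → false
  disabled placard displayed: no → false
  NOT resident of the zone: no → true
  NOT street-cleaning window active: yes → false
  meter paid: no → false
  hour of day (0-23) ≥ 16: 21 ≥ 16 is true
  snow emergency in effect: no → false
  intended duration between 177 min and 424 min: 411 in [177, 424] is true
  vehicle length ≤ 165 in: 226 ≤ 165 is false
Combine:
[1.1.1.1] false OR true OR false = true
[1.1.1] NOT true = false
[1.1.2.1.1.1] NOT false = true
[1.1.2.1.1] NOT true = false
[1.1.2.1] NOT false = true
[1.1.2] NOT true = false
[1.1] false → false (antecedent false ⇒ implication holds) = true
[1] NOT true = false
[2.1.1] false OR true = true
[2.1.2.1.1.1] false → false (antecedent false ⇒ implication holds) = true
[2.1.2.1.1] NOT true = false
[2.1.2.1] NOT false = true
[2.1.2] NOT true = false
[2.1] true OR false = true
[2.2.1] true OR false = true
[2.2.2] true OR false = true
[2.2] exactly-one(true, true) = false
[2] true → false = false
[root] false OR false = false
Overall: false → ticketed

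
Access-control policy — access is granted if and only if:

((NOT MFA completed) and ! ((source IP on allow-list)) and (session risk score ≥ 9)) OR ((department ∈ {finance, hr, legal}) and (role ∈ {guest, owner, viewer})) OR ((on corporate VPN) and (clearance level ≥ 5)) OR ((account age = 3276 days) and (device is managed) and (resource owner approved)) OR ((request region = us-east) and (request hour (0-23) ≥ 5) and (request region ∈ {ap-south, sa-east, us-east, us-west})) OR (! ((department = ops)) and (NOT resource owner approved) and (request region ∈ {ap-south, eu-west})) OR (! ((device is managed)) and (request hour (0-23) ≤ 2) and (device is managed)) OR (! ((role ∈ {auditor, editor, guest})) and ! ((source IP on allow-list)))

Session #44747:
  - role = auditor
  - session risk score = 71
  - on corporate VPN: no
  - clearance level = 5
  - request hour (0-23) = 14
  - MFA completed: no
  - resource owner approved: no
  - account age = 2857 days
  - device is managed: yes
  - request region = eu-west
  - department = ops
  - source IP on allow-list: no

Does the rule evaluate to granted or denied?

Granted

Atomic conditions:
  NOT MFA completed: no → true
  source IP on allow-list: no → false
  session risk score ≥ 9: 71 ≥ 9 is true
  department ∈ {finance, hr, legal}: ops is not in the set → false
  role ∈ {guest, owner, viewer}: auditor is not in the set → false
  on corporate VPN: no → false
  clearance level ≥ 5: 5 ≥ 5 is true
  account age = 3276 days: 2857 == 3276 is false
  device is managed: yes → true
  resource owner approved: no → false
  request region = us-east: eu-west == us-east is false
  request hour (0-23) ≥ 5: 14 ≥ 5 is true
  request region ∈ {ap-south, sa-east, us-east, us-west}: eu-west is not in the set → false
  department = ops: ops == ops is true
  NOT resource owner approved: no → true
  request region ∈ {ap-south, eu-west}: eu-west is in the set → true
  request hour (0-23) ≤ 2: 14 ≤ 2 is false
  role ∈ {auditor, editor, guest}: auditor is in the set → true
Combine:
[1.2] NOT false = true
[1] true AND true AND true = true
[2] false AND false = false
[3] false AND true = false
[4] false AND true AND false = false
[5] false AND true AND false = false
[6.1] NOT true = false
[6] false AND true AND true = false
[7.1] NOT true = false
[7] false AND false AND true = false
[8.1] NOT true = false
[8.2] NOT false = true
[8] false AND true = false
[root] true OR false OR false OR false OR false OR false OR false OR false = true
Overall: true → granted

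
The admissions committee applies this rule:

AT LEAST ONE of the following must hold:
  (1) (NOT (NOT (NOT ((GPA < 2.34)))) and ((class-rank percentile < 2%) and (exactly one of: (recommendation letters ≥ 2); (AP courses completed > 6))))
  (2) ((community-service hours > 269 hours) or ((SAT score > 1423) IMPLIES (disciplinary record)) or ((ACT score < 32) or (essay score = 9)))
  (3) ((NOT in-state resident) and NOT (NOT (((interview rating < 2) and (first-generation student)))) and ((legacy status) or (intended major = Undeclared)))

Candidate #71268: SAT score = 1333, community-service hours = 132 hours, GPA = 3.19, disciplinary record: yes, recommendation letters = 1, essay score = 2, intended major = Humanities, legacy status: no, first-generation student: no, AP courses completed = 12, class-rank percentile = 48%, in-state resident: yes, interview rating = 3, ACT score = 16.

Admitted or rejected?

Admitted

Atomic conditions:
  GPA < 2.34: 3.19 < 2.34 is false
  class-rank percentile < 2%: 48 < 2 is false
  recommendation letters ≥ 2: 1 ≥ 2 is false
  AP courses completed > 6: 12 > 6 is true
  community-service hours > 269 hours: 132 > 269 is false
  SAT score > 1423: 1333 > 1423 is false
  disciplinary record: yes → true
  ACT score < 32: 16 < 32 is true
  essay score = 9: 2 == 9 is false
  NOT in-state resident: yes → false
  interview rating < 2: 3 < 2 is false
  first-generation student: no → false
  legacy status: no → false
  intended major = Undeclared: Humanities == Undeclared is false
Combine:
[1.1.1.1] NOT false = true
[1.1.1] NOT true = false
[1.1] NOT false = true
[1.2.2] exactly-one(false, true) = true
[1.2] false AND true = false
[1] true AND false = false
[2.2] false → true (antecedent false ⇒ implication holds) = true
[2.3] true OR false = true
[2] false OR true OR true = true
[3.2.1.1] false AND false = false
[3.2.1] NOT false = true
[3.2] NOT true = false
[3.3] false OR false = false
[3] false AND false AND false = false
[root] false OR true OR false = true
Overall: true → admitted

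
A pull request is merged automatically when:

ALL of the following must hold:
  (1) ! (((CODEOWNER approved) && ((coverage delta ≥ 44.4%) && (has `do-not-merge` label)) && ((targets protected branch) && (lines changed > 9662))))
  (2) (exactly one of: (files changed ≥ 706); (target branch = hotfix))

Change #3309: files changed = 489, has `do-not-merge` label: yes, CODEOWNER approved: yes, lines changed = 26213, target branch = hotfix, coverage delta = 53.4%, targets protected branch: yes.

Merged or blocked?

Blocked

Atomic conditions:
  CODEOWNER approved: yes → true
  coverage delta ≥ 44.4%: 53.4 ≥ 44.4 is true
  has `do-not-merge` label: yes → true
  targets protected branch: yes → true
  lines changed > 9662: 26213 > 9662 is true
  files changed ≥ 706: 489 ≥ 706 is false
  target branch = hotfix: hotfix == hotfix is true
Combine:
[1.1.2] true AND true = true
[1.1.3] true AND true = true
[1.1] true AND true AND true = true
[1] NOT true = false
[2] exactly-one(false, true) = true
[root] false AND true = false
Overall: false → blocked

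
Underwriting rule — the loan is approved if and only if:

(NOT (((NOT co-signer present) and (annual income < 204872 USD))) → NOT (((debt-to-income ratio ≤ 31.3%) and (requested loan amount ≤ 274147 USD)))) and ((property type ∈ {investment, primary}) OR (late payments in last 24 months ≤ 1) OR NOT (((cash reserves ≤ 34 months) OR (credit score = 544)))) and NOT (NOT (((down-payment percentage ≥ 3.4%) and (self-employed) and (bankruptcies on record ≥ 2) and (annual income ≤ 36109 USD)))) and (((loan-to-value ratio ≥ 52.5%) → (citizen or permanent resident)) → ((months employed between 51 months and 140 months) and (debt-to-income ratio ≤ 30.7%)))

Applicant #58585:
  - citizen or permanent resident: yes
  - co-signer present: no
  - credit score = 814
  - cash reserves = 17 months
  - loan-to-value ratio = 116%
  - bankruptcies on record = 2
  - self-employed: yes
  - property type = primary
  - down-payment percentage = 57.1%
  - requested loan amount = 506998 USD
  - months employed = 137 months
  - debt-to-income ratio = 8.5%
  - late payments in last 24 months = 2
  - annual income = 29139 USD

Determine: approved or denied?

Approved

Atomic conditions:
  NOT co-signer present: no → true
  annual income < 204872 USD: 29139 < 204872 is true
  debt-to-income ratio ≤ 31.3%: 8.5 ≤ 31.3 is true
  requested loan amount ≤ 274147 USD: 506998 ≤ 274147 is false
  property type ∈ {investment, primary}: primary is in the set → true
  late payments in last 24 months ≤ 1: 2 ≤ 1 is false
  cash reserves ≤ 34 months: 17 ≤ 34 is true
  credit score = 544: 814 == 544 is false
  down-payment percentage ≥ 3.4%: 57.1 ≥ 3.4 is true
  self-employed: yes → true
  bankruptcies on record ≥ 2: 2 ≥ 2 is true
  annual income ≤ 36109 USD: 29139 ≤ 36109 is true
  loan-to-value ratio ≥ 52.5%: 116 ≥ 52.5 is true
  citizen or permanent resident: yes → true
  months employed between 51 months and 140 months: 137 in [51, 140] is true
  debt-to-income ratio ≤ 30.7%: 8.5 ≤ 30.7 is true
Combine:
[1.1.1] true AND true = true
[1.1] NOT true = false
[1.2.1] true AND false = false
[1.2] NOT false = true
[1] false → true (antecedent false ⇒ implication holds) = true
[2.3.1] true OR false = true
[2.3] NOT true = false
[2] true OR false OR false = true
[3.1.1] true AND true AND true AND true = true
[3.1] NOT true = false
[3] NOT false = true
[4.1] true → true = true
[4.2] true AND true = true
[4] true → true = true
[root] true AND true AND true AND true = true
Overall: true → approved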